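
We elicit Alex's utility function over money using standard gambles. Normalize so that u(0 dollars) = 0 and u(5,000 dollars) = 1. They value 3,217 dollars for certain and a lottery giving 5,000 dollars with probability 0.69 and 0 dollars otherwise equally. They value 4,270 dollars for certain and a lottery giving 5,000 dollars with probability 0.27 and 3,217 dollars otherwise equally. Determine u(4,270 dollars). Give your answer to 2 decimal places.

0.77

First, u(3,217 dollars) = 0.69·u(5,000 dollars) + 0.31·u(0 dollars) = 0.69.
Chaining: u(4,270 dollars) = 0.27·1.00 + 0.73·0.69 = 0.7737.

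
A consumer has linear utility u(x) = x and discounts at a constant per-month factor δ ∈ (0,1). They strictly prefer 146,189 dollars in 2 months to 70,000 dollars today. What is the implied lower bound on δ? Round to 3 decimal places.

Under u(x) = x this choice says 70000 < δ^2·146189.
So δ^2 > 70000/146189 = 0.47883; taking the square root of both positive sides preserves the inequality.
δ > (70000/146189)^(1/2) ≈ 0.692.

δ > 0.692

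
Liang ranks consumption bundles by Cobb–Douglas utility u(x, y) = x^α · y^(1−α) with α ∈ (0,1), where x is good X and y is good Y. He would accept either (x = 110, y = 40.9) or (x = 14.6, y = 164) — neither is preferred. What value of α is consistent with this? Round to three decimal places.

Indifference: 110^α · 40.9^(1−α) = 14.6^α · 164^(1−α).
Taking logs: α·ln 110 + (1−α)·ln 40.9 = α·ln 14.6 + (1−α)·ln 164, i.e. α·2.019459 = (1−α)·1.388736.
Thus α·(3.408195) = 1.388736, so α = 1.388736/3.408195 ≈ 0.407.

α ≈ 0.407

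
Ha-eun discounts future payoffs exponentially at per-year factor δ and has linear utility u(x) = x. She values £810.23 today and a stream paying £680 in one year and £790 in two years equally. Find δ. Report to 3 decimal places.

δ ≈ 0.670

Equating present values: 810.23 = 680δ + 790δ².
So 790δ² + 680δ − 810.23 = 0.
δ = (−680 + √(680² + 4·790·810.23)) / (2·790) = (−680 + √3022726.80) / 1580 ≈ 0.670.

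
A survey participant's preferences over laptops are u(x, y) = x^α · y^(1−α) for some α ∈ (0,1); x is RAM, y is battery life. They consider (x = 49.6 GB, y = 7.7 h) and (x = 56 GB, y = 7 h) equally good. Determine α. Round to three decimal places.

The Cobb–Douglas utilities coincide, so 49.6^α·7.7^(1−α) = 56^α·7^(1−α).
Taking logs: α·ln 49.6 + (1−α)·ln 7.7 = α·ln 56 + (1−α)·ln 7, i.e. α·-0.121361 = (1−α)·-0.095310.
Thus α·(-0.216671) = -0.095310, so α = -0.095310/-0.216671 ≈ 0.440.

α ≈ 0.440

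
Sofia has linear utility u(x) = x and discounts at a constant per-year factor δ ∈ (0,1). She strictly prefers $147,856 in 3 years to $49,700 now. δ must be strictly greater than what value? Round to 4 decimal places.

Comparing present values: 49700 < δ^3·147856.
Hence δ^3 > 49700/147856 = 0.33614, and x ↦ x^(1/3) is increasing on (0,∞).
δ > 0.33614^(1/3) = 0.6953.

δ > 0.6953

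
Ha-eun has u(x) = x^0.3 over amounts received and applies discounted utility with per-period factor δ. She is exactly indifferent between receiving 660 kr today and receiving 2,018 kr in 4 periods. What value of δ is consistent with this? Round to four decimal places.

δ ≈ 0.9196

Equating discounted utilities: u(660) = δ^4·u(2018) ⇒ δ^4 = u(660)/u(2018).
Since u(x) = x^0.3, δ^4 = (660/2018)^0.3 = 0.32706^0.3 = 0.71513.
Taking the 4th root: δ = 0.71513^(1/4) ≈ 0.9196.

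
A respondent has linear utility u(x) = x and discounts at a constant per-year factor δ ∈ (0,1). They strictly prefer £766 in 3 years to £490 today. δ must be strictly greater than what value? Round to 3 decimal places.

Comparing present values: 490 < δ^3·766.
Dividing by 766: δ^3 > 0.63969. Both sides are positive, so the cube root keeps the direction.
δ > (490/766)^(1/3) ≈ 0.862.

δ > 0.862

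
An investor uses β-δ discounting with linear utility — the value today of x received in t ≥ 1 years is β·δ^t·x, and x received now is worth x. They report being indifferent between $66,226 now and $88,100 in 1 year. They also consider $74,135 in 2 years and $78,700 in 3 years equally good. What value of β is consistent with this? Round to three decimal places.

From the later pair, β·δ^2·74135 = β·δ^3·78700; dividing through, δ = 74135/78700 = 0.94199.
Substituting δ into 66226 = β·δ·88100: β = 66226/(82989.752) ≈ 0.798.

β ≈ 0.798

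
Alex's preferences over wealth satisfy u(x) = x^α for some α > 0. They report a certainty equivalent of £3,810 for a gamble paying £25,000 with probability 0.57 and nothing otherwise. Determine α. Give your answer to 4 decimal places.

Since u(0) = 0, the lottery's EU is 0.57·25000^α.
Setting u(3810) equal to that: 3810^α = 0.57·25000^α ⇒ (3810/25000)^α = 0.57.
Taking logs: α·ln(3810/25000) = ln(0.57), so α = -0.5621189 / -1.8812466 ≈ 0.2988.

α ≈ 0.2988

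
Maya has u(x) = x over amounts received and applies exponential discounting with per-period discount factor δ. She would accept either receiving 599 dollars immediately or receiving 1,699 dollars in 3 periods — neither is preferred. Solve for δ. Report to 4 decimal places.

δ ≈ 0.7064

The payoff in 3 periods is discounted by δ^3, so u(599) = δ^3·u(1699) and δ^3 = u(599)/u(1699).
With u(x) = x: δ^3 = 599/1699 = 0.35256.
Taking the cube root: δ = 0.35256^(1/3) ≈ 0.7064.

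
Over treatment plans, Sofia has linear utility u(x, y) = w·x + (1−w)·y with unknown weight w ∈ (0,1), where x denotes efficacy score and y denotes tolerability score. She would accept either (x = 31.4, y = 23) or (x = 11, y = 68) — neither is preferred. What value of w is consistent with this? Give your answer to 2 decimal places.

Equating utilities: w·31.4 + (1−w)·23 = w·11 + (1−w)·68.
Rearranging, 20.4·w − 45·(1−w) = 0.
So w/(1−w) = 45/20.4 = 2.2059, giving w = 45/(20.4+45) = 0.69.

w = 0.69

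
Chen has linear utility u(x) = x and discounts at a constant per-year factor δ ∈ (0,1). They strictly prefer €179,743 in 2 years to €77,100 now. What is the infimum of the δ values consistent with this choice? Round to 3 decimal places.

The preference means 77100 < δ^2·179743.
Hence δ^2 > 77100/179743 = 0.42895, and x ↦ x^(1/2) is increasing on (0,∞).
δ > (77100/179743)^(1/2) ≈ 0.655.

δ > 0.655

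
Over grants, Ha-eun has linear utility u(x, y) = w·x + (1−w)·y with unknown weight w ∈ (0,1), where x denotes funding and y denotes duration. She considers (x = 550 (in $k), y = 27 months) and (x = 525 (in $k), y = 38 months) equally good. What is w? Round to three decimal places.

w = 0.306

Indifference: w·550 + (1−w)·27 = w·525 + (1−w)·38.
Rearranging, 25·w − 11·(1−w) = 0.
The marginal rate of substitution is 11/25, so w = 11/(25+11) = 0.306.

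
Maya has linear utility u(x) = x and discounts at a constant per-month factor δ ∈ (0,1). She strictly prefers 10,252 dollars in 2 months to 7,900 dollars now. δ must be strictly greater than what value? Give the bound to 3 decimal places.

δ > 0.878

The preference means 7900 < δ^2·10252.
So δ^2 > 7900/10252 = 0.77058; taking the square root of both positive sides preserves the inequality.
δ > (7900/10252)^(1/2) ≈ 0.878.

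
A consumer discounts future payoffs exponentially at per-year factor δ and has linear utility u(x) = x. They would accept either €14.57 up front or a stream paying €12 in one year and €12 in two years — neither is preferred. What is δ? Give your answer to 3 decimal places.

δ ≈ 0.710

The stream is worth 12δ + 12δ² today, so 12δ + 12δ² = 14.57.
So 12δ² + 12δ − 14.57 = 0.
The positive root is δ = [−12 + √(12² + 4·12·14.57)] / (2·12) = (−12 + 29.041)/24 ≈ 0.710.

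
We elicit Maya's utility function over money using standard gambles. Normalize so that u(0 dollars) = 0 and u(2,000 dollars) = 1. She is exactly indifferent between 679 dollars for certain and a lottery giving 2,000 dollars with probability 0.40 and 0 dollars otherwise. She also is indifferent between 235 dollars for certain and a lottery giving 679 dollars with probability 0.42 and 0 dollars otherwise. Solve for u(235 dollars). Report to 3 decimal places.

First, u(679 dollars) = 0.40·u(2,000 dollars) + 0.60·u(0 dollars) = 0.40.
Then u(235 dollars) = 0.42·u(679 dollars) + 0.58·u(0 dollars) = 0.42·0.40 + 0.58·0.00 = 0.1680.

0.168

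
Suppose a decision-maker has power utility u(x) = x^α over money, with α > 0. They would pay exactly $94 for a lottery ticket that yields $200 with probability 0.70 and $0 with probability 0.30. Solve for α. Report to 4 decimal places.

α ≈ 0.4724

The lottery's expected utility is 0.70·u(200) + 0.30·u(0) = 0.70·200^α (since u(0) = 0 for α > 0).
Indifference: 94^α = 0.70·200^α, so (94/200)^α = 0.70.
Taking logs: α·ln(94/200) = ln(0.70), so α = -0.3566749 / -0.7550226 ≈ 0.4724.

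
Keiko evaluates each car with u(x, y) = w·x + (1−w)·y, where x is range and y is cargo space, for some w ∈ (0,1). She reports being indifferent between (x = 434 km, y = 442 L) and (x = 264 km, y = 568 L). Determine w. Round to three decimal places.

u(434,442) = u(264,568) means w·434 + (1−w)·442 = w·264 + (1−w)·568.
w·(434−264) = (1−w)·(568−442), i.e. w·170 = (1−w)·126.
The marginal rate of substitution is 126/170, so w = 126/(170+126) = 0.426.

w = 0.426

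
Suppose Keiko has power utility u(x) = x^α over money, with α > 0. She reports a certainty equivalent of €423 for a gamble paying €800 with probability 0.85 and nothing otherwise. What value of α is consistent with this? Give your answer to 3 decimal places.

α ≈ 0.255

EU(lottery) = 0.85·800^α + 0.15·0 = 0.85·800^α.
Setting u(423) equal to that: 423^α = 0.85·800^α ⇒ (423/800)^α = 0.85.
α = ln(0.85) / ln(423/800) = -0.162519/-0.637240 ≈ 0.255.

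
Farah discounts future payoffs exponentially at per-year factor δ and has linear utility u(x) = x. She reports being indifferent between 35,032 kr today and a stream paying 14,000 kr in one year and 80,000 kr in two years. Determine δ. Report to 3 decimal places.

Present value of the stream is 14000·δ + 80000·δ². Indifference gives 14000δ + 80000δ² = 35032.
So 80000δ² + 14000δ − 35032 = 0.
δ = (−14000 + √(14000² + 4·80000·35032)) / (2·80000) = (−14000 + √11406240000.00) / 160000 ≈ 0.580.

δ ≈ 0.580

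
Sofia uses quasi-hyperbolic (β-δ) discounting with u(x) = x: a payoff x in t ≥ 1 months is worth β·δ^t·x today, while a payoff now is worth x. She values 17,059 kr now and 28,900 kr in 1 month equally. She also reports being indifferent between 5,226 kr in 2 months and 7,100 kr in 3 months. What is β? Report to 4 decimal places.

The second indifference involves only future payoffs, so β cancels: β·δ^2·5226 = β·δ^3·7100, giving δ = 5226/7100 = 0.73606.
The first indifference: 17059 = β·δ·28900, so β = 17059/(δ·28900) = 17059/(0.73606·28900) ≈ 0.8019.

β ≈ 0.8019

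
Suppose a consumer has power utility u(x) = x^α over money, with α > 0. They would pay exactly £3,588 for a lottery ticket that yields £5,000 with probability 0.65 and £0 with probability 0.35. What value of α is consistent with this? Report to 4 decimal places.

Since u(0) = 0, the lottery's EU is 0.65·5000^α.
Setting u(3588) equal to that: 3588^α = 0.65·5000^α ⇒ (3588/5000)^α = 0.65.
Taking logs: α·ln(3588/5000) = ln(0.65), so α = -0.4307829 / -0.3318430 ≈ 1.2982.

α ≈ 1.2982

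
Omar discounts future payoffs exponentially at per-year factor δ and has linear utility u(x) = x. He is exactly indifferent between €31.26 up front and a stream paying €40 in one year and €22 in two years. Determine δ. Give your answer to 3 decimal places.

The stream is worth 40δ + 22δ² today, so 40δ + 22δ² = 31.26.
So 22δ² + 40δ − 31.26 = 0.
δ = (−40 + √(40² + 4·22·31.26)) / (2·22) = (−40 + √4350.88) / 44 ≈ 0.590.

δ ≈ 0.590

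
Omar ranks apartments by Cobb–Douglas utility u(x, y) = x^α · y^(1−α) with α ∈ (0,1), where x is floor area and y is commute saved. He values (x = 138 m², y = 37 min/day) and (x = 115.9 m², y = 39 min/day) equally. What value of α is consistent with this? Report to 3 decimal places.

α ≈ 0.232

The Cobb–Douglas utilities coincide, so 138^α·37^(1−α) = 115.9^α·39^(1−α).
Taking logs: α·ln 138 + (1−α)·ln 37 = α·ln 115.9 + (1−α)·ln 39, i.e. α·0.174526 = (1−α)·0.052644.
So α/(1−α) = (0.052644)/(0.174526) = 0.301640, and α = 0.301640/1.301640 ≈ 0.232.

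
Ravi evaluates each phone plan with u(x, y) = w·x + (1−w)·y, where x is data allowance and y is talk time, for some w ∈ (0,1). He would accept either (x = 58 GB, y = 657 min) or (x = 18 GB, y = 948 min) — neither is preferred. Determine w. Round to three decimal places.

Indifference: w·58 + (1−w)·657 = w·18 + (1−w)·948.
Rearranging, 40·w − 291·(1−w) = 0.
The marginal rate of substitution is 291/40, so w = 291/(40+291) = 0.879.

w = 0.879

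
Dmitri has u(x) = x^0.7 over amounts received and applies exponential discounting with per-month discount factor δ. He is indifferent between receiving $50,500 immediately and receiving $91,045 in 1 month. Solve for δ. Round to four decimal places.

δ ≈ 0.6619

The payoff in 1 month is discounted by δ, so u(50500) = δ·u(91045) and δ = u(50500)/u(91045).
Since u(x) = x^0.7, δ = (50500/91045)^0.7 = 0.55467^0.7 = 0.66195.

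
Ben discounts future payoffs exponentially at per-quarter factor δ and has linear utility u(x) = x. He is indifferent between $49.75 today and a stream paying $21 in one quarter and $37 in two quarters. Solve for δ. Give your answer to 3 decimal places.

Present value of the stream is 21·δ + 37·δ². Indifference gives 21δ + 37δ² = 49.75.
Rearranged: 37δ² + 21δ − 49.75 = 0.
The positive root is δ = [−21 + √(21² + 4·37·49.75)] / (2·37) = (−21 + 88.340)/74 ≈ 0.910.

δ ≈ 0.910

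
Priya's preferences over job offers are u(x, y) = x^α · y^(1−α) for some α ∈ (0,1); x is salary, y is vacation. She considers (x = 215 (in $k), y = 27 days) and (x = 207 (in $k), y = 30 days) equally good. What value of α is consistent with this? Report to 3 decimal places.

The Cobb–Douglas utilities coincide, so 215^α·27^(1−α) = 207^α·30^(1−α).
Rearrange to (215/207)^α = (30/27)^(1−α) and take logs: α·0.037919 = (1−α)·0.105361.
So α/(1−α) = (0.105361)/(0.037919) = 2.778581, and α = 2.778581/3.778581 ≈ 0.735.

α ≈ 0.735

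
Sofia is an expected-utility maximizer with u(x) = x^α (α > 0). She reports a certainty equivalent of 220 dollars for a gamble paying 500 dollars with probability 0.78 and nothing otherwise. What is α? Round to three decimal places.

EU(lottery) = 0.78·500^α + 0.22·0 = 0.78·500^α.
Equating: 220^α = 0.78·500^α, i.e. 0.4400^α = 0.78.
Take logs: α = ln 0.78 / ln(220/500) ≈ 0.30264.

α ≈ 0.303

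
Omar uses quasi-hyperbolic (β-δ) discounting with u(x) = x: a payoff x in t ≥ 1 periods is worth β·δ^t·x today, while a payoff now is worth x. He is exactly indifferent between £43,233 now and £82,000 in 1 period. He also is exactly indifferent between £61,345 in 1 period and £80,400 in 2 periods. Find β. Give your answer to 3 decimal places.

β ≈ 0.691

From the later pair, β·δ^1·61345 = β·δ^2·80400; dividing through, δ = 61345/80400 = 0.76300.
Now use the now-vs-future pair: 43233 = β·δ·82000 gives β = 43233/(0.76300·82000) ≈ 0.691.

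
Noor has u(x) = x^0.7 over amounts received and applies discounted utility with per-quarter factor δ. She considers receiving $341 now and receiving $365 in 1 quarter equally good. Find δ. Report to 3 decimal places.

Equating discounted utilities: u(341) = δ·u(365) ⇒ δ = u(341)/u(365).
With u(x) = x^0.7: δ = 341^0.7/365^0.7 = (341/365)^0.7 = 0.95351.

δ ≈ 0.954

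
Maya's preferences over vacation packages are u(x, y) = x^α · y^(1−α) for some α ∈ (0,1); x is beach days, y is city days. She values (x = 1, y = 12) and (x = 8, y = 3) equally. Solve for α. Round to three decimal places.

The Cobb–Douglas utilities coincide, so 1^α·12^(1−α) = 8^α·3^(1−α).
Taking logs: α·ln 1 + (1−α)·ln 12 = α·ln 8 + (1−α)·ln 3, i.e. α·-2.079442 = (1−α)·-1.386294.
Thus α·(-3.465736) = -1.386294, so α = -1.386294/-3.465736 ≈ 0.400.

α ≈ 0.400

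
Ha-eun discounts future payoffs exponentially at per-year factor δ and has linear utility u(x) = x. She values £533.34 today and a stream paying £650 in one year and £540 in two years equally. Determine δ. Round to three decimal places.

δ ≈ 0.560

Equating present values: 533.34 = 650δ + 540δ².
So 540δ² + 650δ − 533.34 = 0.
The positive root is δ = [−650 + √(650² + 4·540·533.34)] / (2·540) = (−650 + 1254.797)/1080 ≈ 0.560.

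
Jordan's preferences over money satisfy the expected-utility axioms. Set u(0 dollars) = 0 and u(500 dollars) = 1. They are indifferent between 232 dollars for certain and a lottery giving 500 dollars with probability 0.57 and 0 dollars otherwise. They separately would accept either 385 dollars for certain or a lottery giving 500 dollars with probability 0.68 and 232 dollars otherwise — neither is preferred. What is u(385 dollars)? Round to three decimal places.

0.862

The first gamble pins u(232 dollars): it must equal 0.57·1 + 0.43·0 = 0.57.
Then u(385 dollars) = 0.68·u(500 dollars) + 0.32·u(232 dollars) = 0.68·1.00 + 0.32·0.57 = 0.8624.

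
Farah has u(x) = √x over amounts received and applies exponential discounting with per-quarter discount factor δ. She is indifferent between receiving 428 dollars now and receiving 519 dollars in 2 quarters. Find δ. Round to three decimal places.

The payoff in 2 quarters is discounted by δ^2, so u(428) = δ^2·u(519) and δ^2 = u(428)/u(519).
Since u(x) = √x, δ^2 = √(428/519) = 0.90811.
So δ = 0.90811^(1/2) ≈ 0.953.

δ ≈ 0.953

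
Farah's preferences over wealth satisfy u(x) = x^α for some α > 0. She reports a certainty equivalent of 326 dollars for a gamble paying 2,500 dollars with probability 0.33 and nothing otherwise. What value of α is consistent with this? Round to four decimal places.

α ≈ 0.5442

EU(lottery) = 0.33·2500^α + 0.67·0 = 0.33·2500^α.
Equating: 326^α = 0.33·2500^α, i.e. 0.1304^α = 0.33.
α = ln(0.33) / ln(326/2500) = -1.1086626/-2.0371486 ≈ 0.5442.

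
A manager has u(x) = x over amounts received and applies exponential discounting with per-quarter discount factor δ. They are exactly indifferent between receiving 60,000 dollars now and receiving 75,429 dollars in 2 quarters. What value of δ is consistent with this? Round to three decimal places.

δ ≈ 0.892

Equating discounted utilities: u(60000) = δ^2·u(75429) ⇒ δ^2 = u(60000)/u(75429).
With u(x) = x: δ^2 = 60000/75429 = 0.79545.
Taking the square root: δ = 0.79545^(1/2) ≈ 0.892.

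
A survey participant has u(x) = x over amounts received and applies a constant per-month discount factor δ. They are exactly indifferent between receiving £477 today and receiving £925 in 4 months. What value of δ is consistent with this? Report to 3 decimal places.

Indifference means u(477) = δ^4 · u(925), so δ^4 = u(477)/u(925).
With u(x) = x: δ^4 = 477/925 = 0.51568.
So δ = 0.51568^(1/4) ≈ 0.847.

δ ≈ 0.847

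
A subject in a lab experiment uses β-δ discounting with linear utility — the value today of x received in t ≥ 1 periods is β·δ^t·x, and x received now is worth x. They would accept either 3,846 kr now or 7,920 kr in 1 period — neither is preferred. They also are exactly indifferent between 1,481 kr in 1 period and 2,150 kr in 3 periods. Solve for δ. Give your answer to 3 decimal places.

From the later pair, β·δ^1·1481 = β·δ^3·2150; dividing through, δ^2 = 1481/2150 = 0.68884, so δ = 0.82996.

δ ≈ 0.830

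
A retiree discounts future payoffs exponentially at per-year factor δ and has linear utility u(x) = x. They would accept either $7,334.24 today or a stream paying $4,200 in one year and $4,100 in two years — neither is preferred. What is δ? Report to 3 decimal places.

The stream is worth 4200δ + 4100δ² today, so 4200δ + 4100δ² = 7334.24.
Rearranged: 4100δ² + 4200δ − 7334.24 = 0.
By the quadratic formula (taking the positive root), δ = (−4200 + √137921536.00) / 8200 ≈ 0.920.

δ ≈ 0.920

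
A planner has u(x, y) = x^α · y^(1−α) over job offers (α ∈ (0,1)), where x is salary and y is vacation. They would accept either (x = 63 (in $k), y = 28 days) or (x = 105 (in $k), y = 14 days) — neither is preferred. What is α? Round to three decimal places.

α ≈ 0.576

Set the two utilities equal: 63^α·28^(1−α) = 105^α·14^(1−α).
Taking logs: α·ln 63 + (1−α)·ln 28 = α·ln 105 + (1−α)·ln 14, i.e. α·-0.510826 = (1−α)·-0.693147.
With A = -0.510826 and B = -0.693147: α·A = (1−α)·B, so α = B/(A+B) = -0.693147/-1.203973 ≈ 0.576.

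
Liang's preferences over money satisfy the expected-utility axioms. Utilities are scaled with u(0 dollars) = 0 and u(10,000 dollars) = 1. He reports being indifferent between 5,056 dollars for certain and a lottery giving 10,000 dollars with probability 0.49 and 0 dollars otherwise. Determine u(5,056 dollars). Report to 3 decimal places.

By the standard-gamble method, u(5,056 dollars) is just the indifference probability on the best outcome: 0.49.

0.490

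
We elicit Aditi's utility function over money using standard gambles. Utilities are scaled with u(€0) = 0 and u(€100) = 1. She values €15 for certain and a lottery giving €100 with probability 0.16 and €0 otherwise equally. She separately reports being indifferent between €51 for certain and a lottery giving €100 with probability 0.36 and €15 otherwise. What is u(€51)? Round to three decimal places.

The first gamble pins u(€15): it must equal 0.16·1 + 0.84·0 = 0.16.
Then u(€51) = 0.36·u(€100) + 0.64·u(€15) = 0.36·1.00 + 0.64·0.16 = 0.4624.

0.462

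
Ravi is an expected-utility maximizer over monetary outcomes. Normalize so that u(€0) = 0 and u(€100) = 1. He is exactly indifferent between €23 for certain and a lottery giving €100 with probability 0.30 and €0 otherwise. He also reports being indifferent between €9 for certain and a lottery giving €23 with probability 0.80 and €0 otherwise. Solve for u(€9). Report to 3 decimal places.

First, u(€23) = 0.30·u(€100) + 0.70·u(€0) = 0.30.
Then u(€9) = 0.80·u(€23) + 0.20·u(€0) = 0.80·0.30 + 0.20·0.00 = 0.2400.

0.240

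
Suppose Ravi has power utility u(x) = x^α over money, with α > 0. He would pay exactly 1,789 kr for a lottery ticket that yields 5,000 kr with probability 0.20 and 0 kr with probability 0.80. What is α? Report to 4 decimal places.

α ≈ 1.5659

EU(lottery) = 0.20·5000^α + 0.80·0 = 0.20·5000^α.
Indifference: 1789^α = 0.20·5000^α, so (1789/5000)^α = 0.20.
Taking logs: α·ln(1789/5000) = ln(0.20), so α = -1.6094379 / -1.0277811 ≈ 1.5659.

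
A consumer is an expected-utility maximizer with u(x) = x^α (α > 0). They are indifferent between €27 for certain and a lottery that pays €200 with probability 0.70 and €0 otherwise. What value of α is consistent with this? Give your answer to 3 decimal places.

α ≈ 0.178

The lottery's expected utility is 0.70·u(200) + 0.30·u(0) = 0.70·200^α (since u(0) = 0 for α > 0).
Setting u(27) equal to that: 27^α = 0.70·200^α ⇒ (27/200)^α = 0.70.
Taking logs: α·ln(27/200) = ln(0.70), so α = -0.356675 / -2.002481 ≈ 0.178.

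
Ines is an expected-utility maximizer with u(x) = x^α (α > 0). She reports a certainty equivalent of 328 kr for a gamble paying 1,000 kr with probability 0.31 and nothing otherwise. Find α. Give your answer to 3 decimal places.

α ≈ 1.051

The lottery's expected utility is 0.31·u(1000) + 0.69·u(0) = 0.31·1000^α (since u(0) = 0 for α > 0).
Indifference: 328^α = 0.31·1000^α, so (328/1000)^α = 0.31.
α = ln(0.31) / ln(328/1000) = -1.171183/-1.114742 ≈ 1.051.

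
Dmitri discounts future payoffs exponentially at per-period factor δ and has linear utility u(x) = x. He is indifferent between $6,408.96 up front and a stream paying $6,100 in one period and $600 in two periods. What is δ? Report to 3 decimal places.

δ ≈ 0.960

The stream is worth 6100δ + 600δ² today, so 6100δ + 600δ² = 6408.96.
That is, 600δ² + 6100δ − 6408.96 = 0, a quadratic in δ.
By the quadratic formula (taking the positive root), δ = (−6100 + √52591504.00) / 1200 ≈ 0.960.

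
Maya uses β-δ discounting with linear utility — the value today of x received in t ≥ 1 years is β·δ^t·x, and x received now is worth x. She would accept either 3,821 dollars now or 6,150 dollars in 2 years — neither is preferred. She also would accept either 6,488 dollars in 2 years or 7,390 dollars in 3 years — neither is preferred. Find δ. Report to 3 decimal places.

δ ≈ 0.878

The second indifference involves only future payoffs, so β cancels: β·δ^2·6488 = β·δ^3·7390, giving δ = 6488/7390 = 0.87794.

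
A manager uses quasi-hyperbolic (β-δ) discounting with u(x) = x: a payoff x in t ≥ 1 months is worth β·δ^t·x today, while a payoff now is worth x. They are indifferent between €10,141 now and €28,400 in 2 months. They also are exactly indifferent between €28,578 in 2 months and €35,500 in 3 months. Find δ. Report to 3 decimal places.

The second indifference involves only future payoffs, so β cancels: β·δ^2·28578 = β·δ^3·35500, giving δ = 28578/35500 = 0.80501.

δ ≈ 0.805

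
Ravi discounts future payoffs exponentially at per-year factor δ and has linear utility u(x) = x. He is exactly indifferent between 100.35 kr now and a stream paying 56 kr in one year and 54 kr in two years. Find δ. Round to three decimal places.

δ ≈ 0.940

The stream is worth 56δ + 54δ² today, so 56δ + 54δ² = 100.35.
So 54δ² + 56δ − 100.35 = 0.
δ = (−56 + √(56² + 4·54·100.35)) / (2·54) = (−56 + √24811.60) / 108 ≈ 0.940.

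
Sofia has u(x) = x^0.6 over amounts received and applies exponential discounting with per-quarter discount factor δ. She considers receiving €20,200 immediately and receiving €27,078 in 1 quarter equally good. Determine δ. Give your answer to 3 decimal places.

The payoff in 1 quarter is discounted by δ, so u(20200) = δ·u(27078) and δ = u(20200)/u(27078).
Since u(x) = x^0.6, δ = (20200/27078)^0.6 = 0.74599^0.6 = 0.83877.

δ ≈ 0.839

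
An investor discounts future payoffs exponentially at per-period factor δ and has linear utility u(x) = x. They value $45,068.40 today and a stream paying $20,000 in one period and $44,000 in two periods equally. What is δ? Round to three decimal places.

δ ≈ 0.810

Present value of the stream is 20000·δ + 44000·δ². Indifference gives 20000δ + 44000δ² = 45068.40.
Rearranged: 44000δ² + 20000δ − 45068.40 = 0.
By the quadratic formula (taking the positive root), δ = (−20000 + √8332038400.00) / 88000 ≈ 0.810.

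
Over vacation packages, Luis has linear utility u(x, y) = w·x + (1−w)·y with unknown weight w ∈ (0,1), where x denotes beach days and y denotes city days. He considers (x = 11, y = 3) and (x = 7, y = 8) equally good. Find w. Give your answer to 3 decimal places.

w = 0.556

Indifference: w·11 + (1−w)·3 = w·7 + (1−w)·8.
Collecting terms: w·4 = (1−w)·5.
The marginal rate of substitution is 5/4, so w = 5/(4+5) = 0.556.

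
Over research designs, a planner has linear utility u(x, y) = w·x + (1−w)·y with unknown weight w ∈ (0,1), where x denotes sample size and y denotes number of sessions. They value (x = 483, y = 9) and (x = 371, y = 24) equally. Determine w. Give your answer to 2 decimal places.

w = 0.12

u(483,9) = u(371,24) means w·483 + (1−w)·9 = w·371 + (1−w)·24.
Collecting terms: w·112 = (1−w)·15.
The marginal rate of substitution is 15/112, so w = 15/(112+15) = 0.12.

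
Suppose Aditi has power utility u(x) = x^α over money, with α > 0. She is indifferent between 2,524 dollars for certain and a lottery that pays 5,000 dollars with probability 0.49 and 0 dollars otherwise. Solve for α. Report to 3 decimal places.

α ≈ 1.044

The lottery's expected utility is 0.49·u(5000) + 0.51·u(0) = 0.49·5000^α (since u(0) = 0 for α > 0).
Equating: 2524^α = 0.49·5000^α, i.e. 0.5048^α = 0.49.
Take logs: α = ln 0.49 / ln(2524/5000) ≈ 1.04353.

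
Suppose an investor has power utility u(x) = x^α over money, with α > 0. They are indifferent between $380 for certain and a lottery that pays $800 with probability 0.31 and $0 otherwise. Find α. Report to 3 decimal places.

α ≈ 1.573

The lottery's expected utility is 0.31·u(800) + 0.69·u(0) = 0.31·800^α (since u(0) = 0 for α > 0).
Equating: 380^α = 0.31·800^α, i.e. 0.4750^α = 0.31.
Take logs: α = ln 0.31 / ln(380/800) ≈ 1.57324.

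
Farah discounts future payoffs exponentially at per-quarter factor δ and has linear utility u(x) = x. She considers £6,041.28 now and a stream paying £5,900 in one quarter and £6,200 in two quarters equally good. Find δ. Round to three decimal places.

δ ≈ 0.620

Equating present values: 6041.28 = 5900δ + 6200δ².
So 6200δ² + 5900δ − 6041.28 = 0.
The positive root is δ = [−5900 + √(5900² + 4·6200·6041.28)] / (2·6200) = (−5900 + 13588.000)/12400 ≈ 0.620.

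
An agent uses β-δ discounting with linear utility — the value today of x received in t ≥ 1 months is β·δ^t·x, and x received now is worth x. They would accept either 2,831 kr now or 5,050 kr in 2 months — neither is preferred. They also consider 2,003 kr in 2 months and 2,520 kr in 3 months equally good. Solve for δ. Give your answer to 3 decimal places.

Both payoffs in the second observation are in the future, so β drops out: δ^2·2003 = δ^3·2520 ⇒ δ = 2003/2520 = 0.79484.

δ ≈ 0.795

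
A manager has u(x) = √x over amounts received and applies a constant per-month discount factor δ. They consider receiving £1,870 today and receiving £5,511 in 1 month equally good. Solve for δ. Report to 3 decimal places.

δ ≈ 0.583

Equating discounted utilities: u(1870) = δ·u(5511) ⇒ δ = u(1870)/u(5511).
With u(x) = √x: δ = √1870/√5511 = √(1870/5511) = 0.58251.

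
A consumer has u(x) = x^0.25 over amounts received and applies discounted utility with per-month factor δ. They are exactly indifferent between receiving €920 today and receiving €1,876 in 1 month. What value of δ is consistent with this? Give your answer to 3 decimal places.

Indifference means u(920) = δ · u(1876), so δ = u(920)/u(1876).
Since u(x) = x^0.25, δ = (920/1876)^0.25 = 0.49041^0.25 = 0.83683.

δ ≈ 0.837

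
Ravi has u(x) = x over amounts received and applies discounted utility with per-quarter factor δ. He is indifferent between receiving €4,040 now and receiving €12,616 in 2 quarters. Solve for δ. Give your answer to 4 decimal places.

δ ≈ 0.5659

The payoff in 2 quarters is discounted by δ^2, so u(4040) = δ^2·u(12616) and δ^2 = u(4040)/u(12616).
With u(x) = x: δ^2 = 4040/12616 = 0.32023.
So δ = 0.32023^(1/2) ≈ 0.5659.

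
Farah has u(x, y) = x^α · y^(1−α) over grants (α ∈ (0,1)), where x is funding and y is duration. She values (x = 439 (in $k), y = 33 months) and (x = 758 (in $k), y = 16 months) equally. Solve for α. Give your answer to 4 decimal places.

Indifference: 439^α · 33^(1−α) = 758^α · 16^(1−α).
(439/758)^α = (16/33)^(1−α); take logs: α·ln(439/758) = (1−α)·ln(16/33), i.e. α·-0.5461840 = (1−α)·-0.7239188.
Thus α·(-1.2701028) = -0.7239188, so α = -0.7239188/-1.2701028 ≈ 0.5700.

α ≈ 0.5700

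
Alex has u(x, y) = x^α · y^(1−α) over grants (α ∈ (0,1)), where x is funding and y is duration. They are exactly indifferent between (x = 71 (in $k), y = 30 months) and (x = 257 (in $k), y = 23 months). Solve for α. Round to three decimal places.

α ≈ 0.171

The Cobb–Douglas utilities coincide, so 71^α·30^(1−α) = 257^α·23^(1−α).
Rearrange to (71/257)^α = (23/30)^(1−α) and take logs: α·-1.286396 = (1−α)·-0.265703.
Thus α·(-1.552099) = -0.265703, so α = -0.265703/-1.552099 ≈ 0.171.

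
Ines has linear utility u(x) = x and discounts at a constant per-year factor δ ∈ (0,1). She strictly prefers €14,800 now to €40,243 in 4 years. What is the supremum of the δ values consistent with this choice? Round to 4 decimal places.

Comparing present values: 14800 > δ^4·40243.
Dividing by 40243: δ^4 < 0.36777. Both sides are positive, so the 4th root keeps the direction.
δ < 0.36777^(1/4) = 0.7787.

δ < 0.7787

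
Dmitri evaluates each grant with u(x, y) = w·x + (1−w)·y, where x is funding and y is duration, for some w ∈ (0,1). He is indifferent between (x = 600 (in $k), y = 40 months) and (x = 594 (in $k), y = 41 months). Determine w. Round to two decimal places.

Indifference: w·600 + (1−w)·40 = w·594 + (1−w)·41.
w·(600−594) = (1−w)·(41−40), i.e. w·6 = (1−w)·1.
Hence w = 1/(6+1) = 1/7 = 0.14.

w = 0.14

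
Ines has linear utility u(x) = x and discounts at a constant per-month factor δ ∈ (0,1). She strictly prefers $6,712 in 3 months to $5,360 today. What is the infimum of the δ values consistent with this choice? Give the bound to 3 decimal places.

δ > 0.928

The preference means 5360 < δ^3·6712.
Dividing by 6712: δ^3 > 0.79857. Both sides are positive, so the cube root keeps the direction.
δ > 0.79857^(1/3) = 0.928.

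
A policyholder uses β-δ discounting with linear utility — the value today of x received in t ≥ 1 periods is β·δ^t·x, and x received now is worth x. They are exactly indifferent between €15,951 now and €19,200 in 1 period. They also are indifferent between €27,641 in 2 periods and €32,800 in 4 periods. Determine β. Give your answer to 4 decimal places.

The second indifference involves only future payoffs, so β cancels: β·δ^2·27641 = β·δ^4·32800, giving δ^2 = 27641/32800 = 0.84271, so δ = 0.91799.
The first indifference: 15951 = β·δ·19200, so β = 15951/(δ·19200) = 15951/(0.91799·19200) ≈ 0.9050.

β ≈ 0.9050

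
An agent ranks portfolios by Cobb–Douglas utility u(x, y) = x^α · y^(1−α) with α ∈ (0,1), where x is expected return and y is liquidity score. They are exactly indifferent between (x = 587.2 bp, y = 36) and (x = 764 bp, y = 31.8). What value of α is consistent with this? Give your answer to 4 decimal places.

α ≈ 0.3203

Indifference: 587.2^α · 36^(1−α) = 764^α · 31.8^(1−α).
Rearrange to (587.2/764)^α = (31.8/36)^(1−α) and take logs: α·-0.2632023 = (1−α)·-0.1240526.
Thus α·(-0.3872549) = -0.1240526, so α = -0.1240526/-0.3872549 ≈ 0.3203.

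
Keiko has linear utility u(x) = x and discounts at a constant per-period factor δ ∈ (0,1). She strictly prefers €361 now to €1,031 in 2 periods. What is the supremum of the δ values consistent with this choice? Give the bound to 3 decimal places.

Comparing present values: 361 > δ^2·1031.
Dividing by 1031: δ^2 < 0.35015. Both sides are positive, so the square root keeps the direction.
δ < 0.35015^(1/2) = 0.592.

δ < 0.592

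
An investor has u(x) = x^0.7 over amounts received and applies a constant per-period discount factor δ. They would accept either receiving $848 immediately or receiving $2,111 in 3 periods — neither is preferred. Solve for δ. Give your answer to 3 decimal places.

Equating discounted utilities: u(848) = δ^3·u(2111) ⇒ δ^3 = u(848)/u(2111).
Since u(x) = x^0.7, δ^3 = (848/2111)^0.7 = 0.40171^0.7 = 0.52812.
Hence δ = (0.52812)^(1/3) = 0.80831.

δ ≈ 0.808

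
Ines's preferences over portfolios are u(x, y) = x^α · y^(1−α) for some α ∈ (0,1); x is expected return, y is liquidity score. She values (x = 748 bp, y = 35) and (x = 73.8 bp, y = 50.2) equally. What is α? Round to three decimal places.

The Cobb–Douglas utilities coincide, so 748^α·35^(1−α) = 73.8^α·50.2^(1−α).
Taking logs: α·ln 748 + (1−α)·ln 35 = α·ln 73.8 + (1−α)·ln 50.2, i.e. α·2.316044 = (1−α)·0.360667.
So α/(1−α) = (0.360667)/(2.316044) = 0.155725, and α = 0.155725/1.155725 ≈ 0.135.

α ≈ 0.135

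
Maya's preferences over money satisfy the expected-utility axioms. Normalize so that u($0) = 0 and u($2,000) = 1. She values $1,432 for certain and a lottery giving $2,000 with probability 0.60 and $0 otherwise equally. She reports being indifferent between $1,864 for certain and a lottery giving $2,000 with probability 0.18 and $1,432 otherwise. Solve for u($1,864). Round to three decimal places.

The first gamble pins u($1,432): it must equal 0.60·1 + 0.40·0 = 0.60.
The second indifference gives u($1,864) = 0.18·u($2,000) + 0.82·u($1,432) = 0.18·1.00 + 0.82·0.60 = 0.6720.

0.672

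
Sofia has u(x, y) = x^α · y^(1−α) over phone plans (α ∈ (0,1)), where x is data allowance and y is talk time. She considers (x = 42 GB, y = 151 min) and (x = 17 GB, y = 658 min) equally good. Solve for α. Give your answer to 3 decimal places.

The Cobb–Douglas utilities coincide, so 42^α·151^(1−α) = 17^α·658^(1−α).
Rearrange to (42/17)^α = (658/151)^(1−α) and take logs: α·0.904456 = (1−α)·1.471925.
Thus α·(2.376381) = 1.471925, so α = 1.471925/2.376381 ≈ 0.619.

α ≈ 0.619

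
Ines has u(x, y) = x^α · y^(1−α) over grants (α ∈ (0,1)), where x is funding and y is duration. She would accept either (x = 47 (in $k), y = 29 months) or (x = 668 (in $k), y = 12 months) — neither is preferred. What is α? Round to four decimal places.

Indifference: 47^α · 29^(1−α) = 668^α · 12^(1−α).
(47/668)^α = (12/29)^(1−α); take logs: α·ln(47/668) = (1−α)·ln(12/29), i.e. α·-2.6541406 = (1−α)·-0.8823892.
Thus α·(-3.5365298) = -0.8823892, so α = -0.8823892/-3.5365298 ≈ 0.2495.

α ≈ 0.2495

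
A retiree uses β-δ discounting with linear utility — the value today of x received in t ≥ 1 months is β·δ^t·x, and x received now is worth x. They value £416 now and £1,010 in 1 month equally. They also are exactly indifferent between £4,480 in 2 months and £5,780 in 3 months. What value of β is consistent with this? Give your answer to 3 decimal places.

β ≈ 0.531

Both payoffs in the second observation are in the future, so β drops out: δ^2·4480 = δ^3·5780 ⇒ δ = 4480/5780 = 0.77509.
The first indifference: 416 = β·δ·1010, so β = 416/(δ·1010) = 416/(0.77509·1010) ≈ 0.531.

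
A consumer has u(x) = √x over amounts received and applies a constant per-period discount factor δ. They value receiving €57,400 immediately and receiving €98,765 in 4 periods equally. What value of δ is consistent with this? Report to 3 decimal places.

δ ≈ 0.934

Indifference means u(57400) = δ^4 · u(98765), so δ^4 = u(57400)/u(98765).
With u(x) = √x: δ^4 = √57400/√98765 = √(57400/98765) = 0.76235.
Taking the 4th root: δ = 0.76235^(1/4) ≈ 0.934.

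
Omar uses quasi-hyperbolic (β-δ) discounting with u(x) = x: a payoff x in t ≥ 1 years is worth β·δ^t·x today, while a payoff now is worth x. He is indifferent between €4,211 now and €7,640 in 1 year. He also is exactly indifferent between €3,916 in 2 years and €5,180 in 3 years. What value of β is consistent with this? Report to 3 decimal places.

β ≈ 0.729

The second indifference involves only future payoffs, so β cancels: β·δ^2·3916 = β·δ^3·5180, giving δ = 3916/5180 = 0.75598.
Now use the now-vs-future pair: 4211 = β·δ·7640 gives β = 4211/(0.75598·7640) ≈ 0.729.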